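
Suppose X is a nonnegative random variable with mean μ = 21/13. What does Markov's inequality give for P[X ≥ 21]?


μ = E[X] = 21/13, a = 21.
Markov: P[X ≥ 21] ≤ μ/a = (21/13)/21 = 1/13.
Numerically: ≈ 0.0769.
(Since a = 21 > μ = 1.6154, the bound 1/13 is < 1 and informative.)

P[X ≥ 21] ≤ 1/13 ≈ 0.0769.


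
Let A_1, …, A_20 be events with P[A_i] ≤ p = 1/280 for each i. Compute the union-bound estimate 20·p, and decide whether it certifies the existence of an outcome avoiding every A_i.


Union bound: P[∪_{i=1}^{20} A_i] ≤ Σ_i P[A_i] ≤ 20·p = 20·(1/280) = 1/14.
Numerically: 1/14 ≈ 0.07143.
Is 1/14 < 1? YES.
Since P[∪ A_i] ≤ 1/14 < 1, the complement has P[∩ A_i^c] ≥ 1 − 1/14 = 13/14 > 0, so some outcome avoids every A_i.

20·p = 1/14 ≈ 0.07143; existence CERTIFIED by the union bound.


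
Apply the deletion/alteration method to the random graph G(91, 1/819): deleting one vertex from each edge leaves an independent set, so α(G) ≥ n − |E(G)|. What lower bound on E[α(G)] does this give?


E[|E(G)|] = C(91, 2)·p = 4095 · (1/819) = 5.
E[α(G)] ≥ n − E[|E(G)|] = 91 − 5 = 86.
Numerically: ≈ 86.000000.
(This is only a lower bound; the true E[α(G)] may be larger.)

E[α(G)] ≥ 86 ≈ 86.000000.


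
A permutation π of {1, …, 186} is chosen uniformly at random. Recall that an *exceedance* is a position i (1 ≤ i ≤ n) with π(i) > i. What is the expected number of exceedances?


Write X = Σ_{i=1}^{186} X_i, where X_i = 1_{π(i) > i}.
For each fixed i, π(i) is uniform over {1, …, 186} (marginal of a uniform permutation), so P[π(i) > i] = (n − i)/n. Summing: Σ_{i=1}^{186} (n − i)/n = (0 + 1 + … + 185)/186 = 186(186 − 1)/(2·186) = (186 − 1)/2.
Hence E[X] = Σ_{i=1}^{186} (186 − i)/186 = 185/2 ≈ 92.500.

E[X] = 185/2 = 92.500.


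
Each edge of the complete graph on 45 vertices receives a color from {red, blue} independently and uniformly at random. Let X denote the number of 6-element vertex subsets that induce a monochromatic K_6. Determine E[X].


Let X = Σ_S X_S over the C(45, 6) = 8145060 subsets S of size 6, where X_S = 1 if the K_6 on S is monochromatic.
For a fixed S, the K_6 on S has C(6, 2) = 15 edges. P[all 15 edges red] = (1/2)^15, and likewise for blue, so P[monochromatic] = 2·(1/2)^15 = 2^{1 − 15} = 1/16384.
By linearity: E[X] = C(45, 6) · 2^{1 − 15} = 8145060 · 1/16384 = 2036265/4096.
Numerically: E[X] ≈ 497.135.

E[X] = C(45,6)·2^(1−C(6,2)) = 2036265/4096 ≈ 497.135.


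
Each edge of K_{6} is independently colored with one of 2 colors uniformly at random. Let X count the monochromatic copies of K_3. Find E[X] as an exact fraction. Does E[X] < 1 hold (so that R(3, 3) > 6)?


E[X] = C(6, 3) · 2^{1 − 3} = 20 · 2^{−2} = 20/4.
As a reduced fraction: E[X] = 5 ≈ 5.000000.
Is E[X] < 1? NO.
Since E[X] ≥ 1, the first-moment bound is inconclusive at n = 6; it does NOT by itself certify R(3, 3) > 6.

E[X] = 5 ≈ 5.000000; E[X] ≥ 1; first-moment method inconclusive here.


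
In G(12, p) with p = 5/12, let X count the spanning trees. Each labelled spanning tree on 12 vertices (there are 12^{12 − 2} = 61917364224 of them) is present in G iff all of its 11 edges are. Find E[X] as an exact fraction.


K_12 has 12^{12 − 2} = 61917364224 labelled spanning trees.
For each such spanning tree H, let X_H = 1 if all 11 edges of H are present in G. Then P[X_H = 1] = p^{11} = (5/12)^{11} = 48828125/743008370688.
By linearity: E[X] = Σ_H E[X_H] = 61917364224 · p^{11} = 61917364224 · 48828125/743008370688 = 48828125/12.
Numerically: E[X] ≈ 4.07e+06.

E[X] = 61917364224 · (5/12)^{11} = 48828125/12 ≈ 4.07e+06.


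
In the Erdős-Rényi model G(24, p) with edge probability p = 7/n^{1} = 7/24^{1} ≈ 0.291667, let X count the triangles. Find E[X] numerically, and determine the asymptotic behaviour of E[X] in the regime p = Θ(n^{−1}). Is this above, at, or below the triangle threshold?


Number of potential triangles: C(24, 3) = 2024.
Each occurs with probability p³ ≈ (0.291667)³ ≈ 2.48119213e-02.
By linearity: E[X] = C(24, 3)·p³ ≈ 2024 · 2.48119213e-02 ≈ 50.219329.
Here α = 1, so p = 7/n is exactly at the triangle threshold p ~ 1/n. Asymptotically E[X] → c³/6 = 7³/6 = 343/6 ≈ 57.166667, a bounded constant. In this regime the triangle count is asymptotically Poisson(c³/6).

E[X] ≈ 50.219329; in regime p = Θ(1/n^{1}) E[X] stays bounded (at the triangle threshold p ~ 1/n).


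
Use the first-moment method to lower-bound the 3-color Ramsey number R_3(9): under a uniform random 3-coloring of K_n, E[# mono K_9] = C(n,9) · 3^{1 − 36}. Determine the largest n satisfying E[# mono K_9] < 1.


We need C(n, 9) · 3^{1 − 36} < 1, i.e. C(n, 9) < 3^{36 − 1} = 50031545098999707.
Check values of n near the boundary:
  n = 299: C(299, 9) = 46610674441390059; 46610674441390059 < 50031545098999707? YES
  n = 300: C(300, 9) = 48052241692154700; 48052241692154700 < 50031545098999707? YES
  n = 301: C(301, 9) = 49533303936090975; 49533303936090975 < 50031545098999707? YES
  n = 302: C(302, 9) = 51054804739588650; 51054804739588650 < 50031545098999707? NO
The largest n with C(n, 9) < 50031545098999707 is n = 301 (where E[X] = 16511101312030325/16677181699666569 ≈ 0.990041). Hence R_3(9) > 301, i.e. R_3(9) ≥ 302.

Largest n = 301; hence R_3(9) > 301.


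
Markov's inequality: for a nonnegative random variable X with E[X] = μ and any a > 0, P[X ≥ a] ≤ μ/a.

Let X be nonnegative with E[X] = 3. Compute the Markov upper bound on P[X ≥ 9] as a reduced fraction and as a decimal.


μ = E[X] = 3, a = 9.
Markov: P[X ≥ 9] ≤ μ/a = (3)/9 = 1/3.
Numerically: ≈ 0.33333.
(Since a = 9 > μ = 3.00000, the bound 1/3 is < 1 and informative.)

P[X ≥ 9] ≤ 1/3 ≈ 0.33333.


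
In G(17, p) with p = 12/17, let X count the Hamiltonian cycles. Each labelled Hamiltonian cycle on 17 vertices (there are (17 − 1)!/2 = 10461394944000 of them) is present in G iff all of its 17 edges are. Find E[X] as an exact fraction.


K_17 has (17 − 1)!/2 = 10461394944000 labelled Hamiltonian cycles.
For each such Hamiltonian cycle H, let X_H = 1 if all 17 edges of H are present in G. Then P[X_H = 1] = p^{17} = (12/17)^{17} = 2218611106740436992/827240261886336764177.
By linearity of expectation: E[X] = Σ_H E[X_H] = 10461394944000 · p^{17} = 10461394944000 · 2218611106740436992/827240261886336764177 = 23209767014756651868459368448000/827240261886336764177.
Numerically: E[X] ≈ 2.8057e+10.

E[X] = 10461394944000 · (12/17)^{17} = 23209767014756651868459368448000/827240261886336764177 ≈ 2.8057e+10.


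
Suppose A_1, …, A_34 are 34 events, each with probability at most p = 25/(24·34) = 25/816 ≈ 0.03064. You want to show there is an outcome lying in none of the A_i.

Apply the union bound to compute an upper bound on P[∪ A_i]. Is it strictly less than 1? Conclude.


Union bound: P[∪_{i=1}^{34} A_i] ≤ Σ_i P[A_i] ≤ 34·p = 34·(25/816) = 25/24.
Numerically: 25/24 ≈ 1.04167.
Is 25/24 < 1? NO.
Since the bound 25/24 is ≥ 1, the union bound is uninformative here; it does NOT by itself certify existence.

34·p = 25/24 ≈ 1.04167; existence NOT certified by the union bound.


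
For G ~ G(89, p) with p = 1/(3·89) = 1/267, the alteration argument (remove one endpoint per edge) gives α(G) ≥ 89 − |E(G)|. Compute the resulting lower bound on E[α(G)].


E[|E(G)|] = C(89, 2)·p = 3916 · (1/267) = 44/3.
E[α(G)] ≥ n − E[|E(G)|] = 89 − 44/3 = 223/3.
Numerically: ≈ 74.33333.
(This is only a lower bound; the true E[α(G)] may be larger.)

E[α(G)] ≥ 223/3 ≈ 74.33333.


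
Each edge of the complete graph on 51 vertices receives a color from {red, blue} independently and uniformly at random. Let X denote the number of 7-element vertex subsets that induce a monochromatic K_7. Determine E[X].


Let X = Σ_S X_S over the C(51, 7) = 115775100 subsets S of size 7, where X_S = 1 if the K_7 on S is monochromatic.
For a fixed S, the K_7 on S has C(7, 2) = 21 edges. P[all 21 edges red] = (1/2)^21, and likewise for blue, so P[monochromatic] = 2·(1/2)^21 = 2^{1 − 21} = 1/1048576.
By linearity of expectation: E[X] = C(51, 7) · 2^{1 − 21} = 115775100 · 1/1048576 = 28943775/262144.
Numerically: E[X] ≈ 110.41174.

E[X] = C(51,7)·2^(1−C(7,2)) = 28943775/262144 ≈ 110.41174.


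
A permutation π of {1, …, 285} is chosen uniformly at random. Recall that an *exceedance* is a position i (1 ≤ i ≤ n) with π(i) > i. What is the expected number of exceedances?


Write X = Σ_{i=1}^{285} X_i, where X_i = 1_{π(i) > i}.
For each fixed i, π(i) is uniform over {1, …, 285} (marginal of a uniform permutation), so P[π(i) > i] = (n − i)/n. Summing: Σ_{i=1}^{285} (n − i)/n = (0 + 1 + … + 284)/285 = 285(285 − 1)/(2·285) = (285 − 1)/2.
Hence E[X] = Σ_{i=1}^{285} (285 − i)/285 = 142 ≈ 142.0000.

E[X] = 142 = 142.0000.


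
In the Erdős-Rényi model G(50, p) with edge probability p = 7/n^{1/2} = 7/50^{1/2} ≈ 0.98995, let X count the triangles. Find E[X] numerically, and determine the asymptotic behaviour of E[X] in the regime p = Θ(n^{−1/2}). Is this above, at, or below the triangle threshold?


Number of potential triangles: C(50, 3) = 19600.
Each occurs with probability p³ ≈ (0.98995)³ ≈ 9.7015050e-01.
By linearity: E[X] = C(50, 3)·p³ ≈ 19600 · 9.7015050e-01 ≈ 19014.94987.
Since α = 1/2 < 1, p = c/n^{1/2} ≫ 1/n is above the triangle threshold p ~ 1/n. Asymptotically E[X] ~ (c³/6)·n^{3(1−α)} = (7³/6)·n^{1.5} → ∞; triangles are abundant w.h.p.

E[X] ≈ 19014.94987; in regime p = Θ(1/n^{1/2}) E[X] diverges (above the triangle threshold p ~ 1/n).


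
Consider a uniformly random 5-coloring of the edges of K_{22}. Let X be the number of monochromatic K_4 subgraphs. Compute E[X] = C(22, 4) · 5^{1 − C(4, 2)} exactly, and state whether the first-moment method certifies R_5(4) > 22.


E[X] = C(22, 4) · 5^{1 − 6} = 7315 · 5^{−5} = 7315/3125.
As a reduced fraction: E[X] = 1463/625 ≈ 2.34080.
Is E[X] < 1? NO.
Since E[X] ≥ 1, the first-moment bound is inconclusive at n = 22; it does NOT by itself certify R_5(4) > 22.

E[X] = 1463/625 ≈ 2.34080; E[X] ≥ 1; first-moment method inconclusive here.


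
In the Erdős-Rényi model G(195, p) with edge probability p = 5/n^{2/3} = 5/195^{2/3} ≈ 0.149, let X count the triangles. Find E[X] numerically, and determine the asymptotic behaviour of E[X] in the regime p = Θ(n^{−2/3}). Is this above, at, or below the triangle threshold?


Number of potential triangles: C(195, 3) = 1216865.
Each occurs with probability p³ ≈ (0.149)³ ≈ 3.28731e-03.
By linearity: E[X] = C(195, 3)·p³ ≈ 1216865 · 3.28731e-03 ≈ 4000.214.
Since α = 2/3 < 1, p = c/n^{2/3} ≫ 1/n is above the triangle threshold p ~ 1/n. Asymptotically E[X] ~ (c³/6)·n^{3(1−α)} = (5³/6)·n^{1} → ∞; triangles are abundant w.h.p.

E[X] ≈ 4000.214; in regime p = Θ(1/n^{2/3}) E[X] diverges (above the triangle threshold p ~ 1/n).


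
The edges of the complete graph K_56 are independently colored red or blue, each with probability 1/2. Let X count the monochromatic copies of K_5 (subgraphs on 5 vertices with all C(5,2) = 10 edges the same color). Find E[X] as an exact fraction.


Let X = Σ_S X_S over the C(56, 5) = 3819816 subsets S of size 5, where X_S = 1 if the K_5 on S is monochromatic.
For a fixed S, the K_5 on S has C(5, 2) = 10 edges. P[all 10 edges red] = (1/2)^10, and likewise for blue, so P[monochromatic] = 2·(1/2)^10 = 2^{1 − 10} = 1/512.
By linearity: E[X] = C(56, 5) · 2^{1 − 10} = 3819816 · 1/512 = 477477/64.
Numerically: E[X] ≈ 7460.578125.

E[X] = C(56,5)·2^(1−C(5,2)) = 477477/64 ≈ 7460.578125.


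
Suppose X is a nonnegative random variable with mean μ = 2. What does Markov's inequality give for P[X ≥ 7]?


μ = E[X] = 2, a = 7.
Markov: P[X ≥ 7] ≤ μ/a = (2)/7 = 2/7.
Numerically: ≈ 0.285714.
(Since a = 7 > μ = 2.000000, the bound 2/7 is < 1 and informative.)

P[X ≥ 7] ≤ 2/7 ≈ 0.285714.


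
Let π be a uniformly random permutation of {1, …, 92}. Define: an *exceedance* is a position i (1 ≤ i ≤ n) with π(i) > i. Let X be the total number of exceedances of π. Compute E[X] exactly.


Write X = Σ_{i=1}^{92} X_i, where X_i = 1_{π(i) > i}.
For each fixed i, π(i) is uniform over {1, …, 92} (marginal of a uniform permutation), so P[π(i) > i] = (n − i)/n. Summing: Σ_{i=1}^{92} (n − i)/n = (0 + 1 + … + 91)/92 = 92(92 − 1)/(2·92) = (92 − 1)/2.
Hence E[X] = Σ_{i=1}^{92} (92 − i)/92 = 91/2 ≈ 45.5000.

E[X] = 91/2 = 45.5000.


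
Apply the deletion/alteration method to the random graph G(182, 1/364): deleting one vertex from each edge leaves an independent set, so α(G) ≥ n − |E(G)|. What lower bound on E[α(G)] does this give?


E[|E(G)|] = C(182, 2)·p = 16471 · (1/364) = 181/4.
E[α(G)] ≥ n − E[|E(G)|] = 182 − 181/4 = 547/4.
Numerically: ≈ 136.7500.
(This is only a lower bound; the true E[α(G)] may be larger.)

E[α(G)] ≥ 547/4 ≈ 136.7500.


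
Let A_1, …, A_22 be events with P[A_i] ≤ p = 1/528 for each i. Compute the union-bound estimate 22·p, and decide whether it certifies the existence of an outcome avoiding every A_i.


Union bound: P[∪_{i=1}^{22} A_i] ≤ Σ_i P[A_i] ≤ 22·p = 22·(1/528) = 1/24.
Numerically: 1/24 ≈ 0.0416667.
Is 1/24 < 1? YES.
Since P[∪ A_i] ≤ 1/24 < 1, the complement has P[∩ A_i^c] ≥ 1 − 1/24 = 23/24 > 0, so some outcome avoids every A_i.

22·p = 1/24 ≈ 0.0416667; existence CERTIFIED by the union bound.


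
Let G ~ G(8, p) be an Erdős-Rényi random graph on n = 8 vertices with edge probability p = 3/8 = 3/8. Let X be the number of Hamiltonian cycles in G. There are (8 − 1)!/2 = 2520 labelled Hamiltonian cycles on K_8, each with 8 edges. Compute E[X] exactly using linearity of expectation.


K_8 has (8 − 1)!/2 = 2520 labelled Hamiltonian cycles.
For each such Hamiltonian cycle H, let X_H = 1 if all 8 edges of H are present in G. Then P[X_H = 1] = p^{8} = (3/8)^{8} = 6561/16777216.
By linearity: E[X] = Σ_H E[X_H] = 2520 · p^{8} = 2520 · 6561/16777216 = 2066715/2097152.
Numerically: E[X] ≈ 0.985487.

E[X] = 2520 · (3/8)^{8} = 2066715/2097152 ≈ 0.985487.


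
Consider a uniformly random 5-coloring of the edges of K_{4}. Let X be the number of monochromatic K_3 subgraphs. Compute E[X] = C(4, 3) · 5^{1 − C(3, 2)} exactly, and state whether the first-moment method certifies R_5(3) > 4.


E[X] = C(4, 3) · 5^{1 − 3} = 4 · 5^{−2} = 4/25.
As a reduced fraction: E[X] = 4/25 ≈ 0.16000.
Is E[X] < 1? YES.
Since E[X] < 1, there exists a 5-coloring of K_{4} with no monochromatic K_3; hence R_5(3) > 4.

E[X] = 4/25 ≈ 0.16000; E[X] < 1, so R_5(3) > 4.


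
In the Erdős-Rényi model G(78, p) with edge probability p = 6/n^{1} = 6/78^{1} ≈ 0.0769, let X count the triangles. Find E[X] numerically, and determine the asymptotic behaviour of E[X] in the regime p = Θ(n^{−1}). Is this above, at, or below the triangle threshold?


Number of potential triangles: C(78, 3) = 76076.
Each occurs with probability p³ ≈ (0.0769)³ ≈ 4.55166e-04.
By linearity: E[X] = C(78, 3)·p³ ≈ 76076 · 4.55166e-04 ≈ 34.627.
Here α = 1, so p = 6/n is exactly at the triangle threshold p ~ 1/n. Asymptotically E[X] → c³/6 = 6³/6 = 36 ≈ 36.000, a bounded constant. In this regime the triangle count is asymptotically Poisson(c³/6).

E[X] ≈ 34.627; in regime p = Θ(1/n^{1}) E[X] stays bounded (at the triangle threshold p ~ 1/n).


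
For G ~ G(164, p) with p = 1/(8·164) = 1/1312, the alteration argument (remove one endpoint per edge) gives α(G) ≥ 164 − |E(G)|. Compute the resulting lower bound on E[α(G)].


E[|E(G)|] = C(164, 2)·p = 13366 · (1/1312) = 163/16.
E[α(G)] ≥ n − E[|E(G)|] = 164 − 163/16 = 2461/16.
Numerically: ≈ 153.812500.
(This is only a lower bound; the true E[α(G)] may be larger.)

E[α(G)] ≥ 2461/16 ≈ 153.812500.


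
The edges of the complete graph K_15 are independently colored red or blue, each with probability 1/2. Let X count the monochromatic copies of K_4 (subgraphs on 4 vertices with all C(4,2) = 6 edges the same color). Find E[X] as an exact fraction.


Let X = Σ_S X_S over the C(15, 4) = 1365 subsets S of size 4, where X_S = 1 if the K_4 on S is monochromatic.
For a fixed S, the K_4 on S has C(4, 2) = 6 edges. P[all 6 edges red] = (1/2)^6, and likewise for blue, so P[monochromatic] = 2·(1/2)^6 = 2^{1 − 6} = 1/32.
By linearity of expectation: E[X] = C(15, 4) · 2^{1 − 6} = 1365 · 1/32 = 1365/32.
Numerically: E[X] ≈ 42.656250.

E[X] = C(15,4)·2^(1−C(4,2)) = 1365/32 ≈ 42.656250.


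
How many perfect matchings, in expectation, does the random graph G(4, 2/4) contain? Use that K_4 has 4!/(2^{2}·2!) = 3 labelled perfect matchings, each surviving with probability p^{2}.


K_4 has 4!/(2^{2}·2!) = 3 labelled perfect matchings.
For each such perfect matching H, let X_H = 1 if all 2 edges of H are present in G. Then P[X_H = 1] = p^{2} = (1/2)^{2} = 1/4.
Summing the indicators: E[X] = Σ_H E[X_H] = 3 · p^{2} = 3 · 1/4 = 3/4.
Numerically: E[X] ≈ 0.75.

E[X] = 3 · (1/2)^{2} = 3/4 ≈ 0.75.


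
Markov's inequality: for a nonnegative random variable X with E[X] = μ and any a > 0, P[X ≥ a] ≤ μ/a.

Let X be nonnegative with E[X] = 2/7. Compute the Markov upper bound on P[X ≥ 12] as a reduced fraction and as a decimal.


μ = E[X] = 2/7, a = 12.
Markov: P[X ≥ 12] ≤ μ/a = (2/7)/12 = 1/42.
Numerically: ≈ 0.02381.
(Since a = 12 > μ = 0.28571, the bound 1/42 is < 1 and informative.)

P[X ≥ 12] ≤ 1/42 ≈ 0.02381.


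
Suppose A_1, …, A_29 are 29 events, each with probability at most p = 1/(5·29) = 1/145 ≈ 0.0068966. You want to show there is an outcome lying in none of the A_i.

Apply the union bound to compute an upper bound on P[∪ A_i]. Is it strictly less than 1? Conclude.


Union bound: P[∪_{i=1}^{29} A_i] ≤ Σ_i P[A_i] ≤ 29·p = 29·(1/145) = 1/5.
Numerically: 1/5 ≈ 0.2000000.
Is 1/5 < 1? YES.
Since P[∪ A_i] ≤ 1/5 < 1, the complement has P[∩ A_i^c] ≥ 1 − 1/5 = 4/5 > 0, so some outcome avoids every A_i.

29·p = 1/5 ≈ 0.2000000; existence CERTIFIED by the union bound.


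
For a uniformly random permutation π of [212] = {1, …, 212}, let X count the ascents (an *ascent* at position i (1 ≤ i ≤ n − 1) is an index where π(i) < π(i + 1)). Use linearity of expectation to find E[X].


Write X = Σ X_I over i = 1, …, 211, with X_I the indicator of one ascent.
There are 211 indicators.
For each fixed i, the pair (π(i), π(i+1)) is a uniformly random ordered pair of distinct values from {1, …, 212}; by symmetry P[π(i) < π(i+1)] = 1/2.
By linearity: E[X] = 211 · (1/2) = (212 − 1) · (1/2) = 211/2 ≈ 105.500000.

E[X] = 211/2 = 105.500000.


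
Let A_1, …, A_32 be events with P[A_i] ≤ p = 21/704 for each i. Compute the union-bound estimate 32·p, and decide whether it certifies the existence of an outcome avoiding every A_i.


Union bound: P[∪_{i=1}^{32} A_i] ≤ Σ_i P[A_i] ≤ 32·p = 32·(21/704) = 21/22.
Numerically: 21/22 ≈ 0.954545.
Is 21/22 < 1? YES.
Since P[∪ A_i] ≤ 21/22 < 1, the complement has P[∩ A_i^c] ≥ 1 − 21/22 = 1/22 > 0, so some outcome avoids every A_i.

32·p = 21/22 ≈ 0.954545; existence CERTIFIED by the union bound.


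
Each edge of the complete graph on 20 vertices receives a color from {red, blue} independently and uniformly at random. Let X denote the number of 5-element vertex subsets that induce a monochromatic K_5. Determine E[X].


Let X = Σ_S X_S over the C(20, 5) = 15504 subsets S of size 5, where X_S = 1 if the K_5 on S is monochromatic.
For a fixed S, the K_5 on S has C(5, 2) = 10 edges. P[all 10 edges red] = (1/2)^10, and likewise for blue, so P[monochromatic] = 2·(1/2)^10 = 2^{1 − 10} = 1/512.
By linearity: E[X] = C(20, 5) · 2^{1 − 10} = 15504 · 1/512 = 969/32.
Numerically: E[X] ≈ 30.2812.

E[X] = C(20,5)·2^(1−C(5,2)) = 969/32 ≈ 30.2812.


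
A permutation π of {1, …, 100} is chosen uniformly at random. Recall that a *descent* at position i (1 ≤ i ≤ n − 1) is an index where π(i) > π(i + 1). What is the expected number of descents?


Write X = Σ X_I over i = 1, …, 99, with X_I the indicator of one descent.
There are 99 indicators.
For each fixed i, the pair (π(i), π(i+1)) is a uniformly random ordered pair of distinct values from {1, …, 100}; by symmetry P[π(i) > π(i+1)] = 1/2.
By linearity: E[X] = 99 · (1/2) = (100 − 1) · (1/2) = 99/2 ≈ 49.500.

E[X] = 99/2 = 49.500.


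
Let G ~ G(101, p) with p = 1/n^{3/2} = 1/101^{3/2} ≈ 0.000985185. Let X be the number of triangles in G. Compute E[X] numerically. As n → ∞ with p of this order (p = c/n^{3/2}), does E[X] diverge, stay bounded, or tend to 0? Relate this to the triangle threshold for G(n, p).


Number of potential triangles: C(101, 3) = 166650.
Each occurs with probability p³ ≈ (0.000985185)³ ≈ 9.56211182e-10.
By linearity: E[X] = C(101, 3)·p³ ≈ 166650 · 9.56211182e-10 ≈ 0.000159.
Since α = 3/2 > 1, p = c/n^{3/2} = o(1/n) is below the triangle threshold p ~ 1/n. Asymptotically E[X] ~ (c³/6)·n^{3(1−α)} = (1³/6)·n^{-1.5} → 0, so by Markov's inequality G has no triangles w.h.p.

E[X] ≈ 0.000159; in regime p = Θ(1/n^{3/2}) E[X] tends to 0 (below the triangle threshold p ~ 1/n).


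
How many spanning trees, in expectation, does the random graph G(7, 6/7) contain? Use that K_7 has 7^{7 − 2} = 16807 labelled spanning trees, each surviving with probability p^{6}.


K_7 has 7^{7 − 2} = 16807 labelled spanning trees.
For each such spanning tree H, let X_H = 1 if all 6 edges of H are present in G. Then P[X_H = 1] = p^{6} = (6/7)^{6} = 46656/117649.
By linearity: E[X] = Σ_H E[X_H] = 16807 · p^{6} = 16807 · 46656/117649 = 46656/7.
Numerically: E[X] ≈ 6665.1.

E[X] = 16807 · (6/7)^{6} = 46656/7 ≈ 6665.1.


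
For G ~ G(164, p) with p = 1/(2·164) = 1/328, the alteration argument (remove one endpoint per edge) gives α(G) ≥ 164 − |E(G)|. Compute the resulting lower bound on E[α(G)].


E[|E(G)|] = C(164, 2)·p = 13366 · (1/328) = 163/4.
E[α(G)] ≥ n − E[|E(G)|] = 164 − 163/4 = 493/4.
Numerically: ≈ 123.250.
(This is only a lower bound; the true E[α(G)] may be larger.)

E[α(G)] ≥ 493/4 ≈ 123.250.


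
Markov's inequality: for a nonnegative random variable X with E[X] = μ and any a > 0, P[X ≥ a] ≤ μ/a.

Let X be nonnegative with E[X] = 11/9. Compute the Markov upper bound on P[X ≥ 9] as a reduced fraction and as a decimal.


μ = E[X] = 11/9, a = 9.
Markov: P[X ≥ 9] ≤ μ/a = (11/9)/9 = 11/81.
Numerically: ≈ 0.136.
(Since a = 9 > μ = 1.222, the bound 11/81 is < 1 and informative.)

P[X ≥ 9] ≤ 11/81 ≈ 0.136.


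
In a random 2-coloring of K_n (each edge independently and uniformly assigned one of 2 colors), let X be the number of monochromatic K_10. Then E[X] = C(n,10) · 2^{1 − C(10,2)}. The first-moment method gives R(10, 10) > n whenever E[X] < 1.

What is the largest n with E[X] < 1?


We need C(n, 10) · 2^{1 − 45} < 1, i.e. C(n, 10) < 2^{45 − 1} = 17592186044416.
Check values of n near the boundary:
  n = 99: C(99, 10) = 15579278510796; 15579278510796 < 17592186044416? YES
  n = 100: C(100, 10) = 17310309456440; 17310309456440 < 17592186044416? YES
  n = 101: C(101, 10) = 19212541264840; 19212541264840 < 17592186044416? NO
The largest n with C(n, 10) < 17592186044416 is n = 100 (where E[X] = 2163788682055/2199023255552 ≈ 0.9839772). Hence R(10, 10) > 100, i.e. R(10, 10) ≥ 101.

Largest n = 100; hence R(10, 10) > 100.


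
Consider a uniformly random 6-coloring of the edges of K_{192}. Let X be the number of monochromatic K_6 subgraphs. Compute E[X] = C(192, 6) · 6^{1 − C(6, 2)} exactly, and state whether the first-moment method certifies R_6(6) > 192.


E[X] = C(192, 6) · 6^{1 − 15} = 64300886496 · 6^{−14} = 64300886496/78364164096.
As a reduced fraction: E[X] = 223266967/272097792 ≈ 0.821.
Is E[X] < 1? YES.
Since E[X] < 1, there exists a 6-coloring of K_{192} with no monochromatic K_6; hence R_6(6) > 192.

E[X] = 223266967/272097792 ≈ 0.821; E[X] < 1, so R_6(6) > 192.


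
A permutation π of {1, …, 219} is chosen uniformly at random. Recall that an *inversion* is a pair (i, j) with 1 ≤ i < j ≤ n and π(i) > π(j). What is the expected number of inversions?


Write X = Σ X_I over the C(219, 2) = 23871 pairs i < j, with X_I the indicator of one inversion.
There are 23871 indicators.
For each fixed pair i < j, the values π(i) and π(j) are two distinct elements of {1, …, 219} in uniformly random order; by symmetry P[π(i) > π(j)] = 1/2.
By linearity: E[X] = 23871 · (1/2) = C(219, 2) · (1/2) = 23871/2 = 23871/2 ≈ 11935.5000.

E[X] = 23871/2 = 11935.5000.


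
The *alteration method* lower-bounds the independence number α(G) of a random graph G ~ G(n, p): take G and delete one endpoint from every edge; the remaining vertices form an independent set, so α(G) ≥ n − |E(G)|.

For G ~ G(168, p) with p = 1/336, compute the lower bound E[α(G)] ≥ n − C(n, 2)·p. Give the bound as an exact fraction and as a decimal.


E[|E(G)|] = C(168, 2)·p = 14028 · (1/336) = 167/4.
E[α(G)] ≥ n − E[|E(G)|] = 168 − 167/4 = 505/4.
Numerically: ≈ 126.2500.
(This is only a lower bound; the true E[α(G)] may be larger.)

E[α(G)] ≥ 505/4 ≈ 126.2500.


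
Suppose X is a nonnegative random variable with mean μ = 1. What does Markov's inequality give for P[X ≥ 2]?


μ = E[X] = 1, a = 2.
Markov: P[X ≥ 2] ≤ μ/a = (1)/2 = 1/2.
Numerically: ≈ 0.500000.
(Since a = 2 > μ = 1.000000, the bound 1/2 is < 1 and informative.)

P[X ≥ 2] ≤ 1/2 ≈ 0.500000.


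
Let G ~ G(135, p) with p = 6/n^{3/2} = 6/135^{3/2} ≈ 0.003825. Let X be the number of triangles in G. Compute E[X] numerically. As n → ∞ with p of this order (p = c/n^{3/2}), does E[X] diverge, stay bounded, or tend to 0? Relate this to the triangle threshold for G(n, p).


Number of potential triangles: C(135, 3) = 400995.
Each occurs with probability p³ ≈ (0.003825)³ ≈ 5.596955e-08.
By linearity: E[X] = C(135, 3)·p³ ≈ 400995 · 5.596955e-08 ≈ 0.0224.
Since α = 3/2 > 1, p = c/n^{3/2} = o(1/n) is below the triangle threshold p ~ 1/n. Asymptotically E[X] ~ (c³/6)·n^{3(1−α)} = (6³/6)·n^{-1.5} → 0, so by Markov's inequality G has no triangles w.h.p.

E[X] ≈ 0.0224; in regime p = Θ(1/n^{3/2}) E[X] tends to 0 (below the triangle threshold p ~ 1/n).


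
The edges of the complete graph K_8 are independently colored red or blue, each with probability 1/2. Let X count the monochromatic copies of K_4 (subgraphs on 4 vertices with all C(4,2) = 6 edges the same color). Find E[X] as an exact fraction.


Let X = Σ_S X_S over the C(8, 4) = 70 subsets S of size 4, where X_S = 1 if the K_4 on S is monochromatic.
For a fixed S, the K_4 on S has C(4, 2) = 6 edges. P[all 6 edges red] = (1/2)^6, and likewise for blue, so P[monochromatic] = 2·(1/2)^6 = 2^{1 − 6} = 1/32.
By linearity: E[X] = C(8, 4) · 2^{1 − 6} = 70 · 1/32 = 35/16.
Numerically: E[X] ≈ 2.188.

E[X] = C(8,4)·2^(1−C(4,2)) = 35/16 ≈ 2.188.


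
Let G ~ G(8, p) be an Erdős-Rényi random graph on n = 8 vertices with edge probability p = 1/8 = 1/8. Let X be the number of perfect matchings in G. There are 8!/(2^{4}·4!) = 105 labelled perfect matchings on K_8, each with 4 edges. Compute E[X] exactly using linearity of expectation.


K_8 has 8!/(2^{4}·4!) = 105 labelled perfect matchings.
For each such perfect matching H, let X_H = 1 if all 4 edges of H are present in G. Then P[X_H = 1] = p^{4} = (1/8)^{4} = 1/4096.
By linearity: E[X] = Σ_H E[X_H] = 105 · p^{4} = 105 · 1/4096 = 105/4096.
Numerically: E[X] ≈ 0.02563.

E[X] = 105 · (1/8)^{4} = 105/4096 ≈ 0.02563.


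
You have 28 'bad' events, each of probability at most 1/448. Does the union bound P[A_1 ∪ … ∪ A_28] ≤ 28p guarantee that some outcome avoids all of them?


Union bound: P[∪_{i=1}^{28} A_i] ≤ Σ_i P[A_i] ≤ 28·p = 28·(1/448) = 1/16.
Numerically: 1/16 ≈ 0.0625000.
Is 1/16 < 1? YES.
Since P[∪ A_i] ≤ 1/16 < 1, the complement has P[∩ A_i^c] ≥ 1 − 1/16 = 15/16 > 0, so some outcome avoids every A_i.

28·p = 1/16 ≈ 0.0625000; existence CERTIFIED by the union bound.


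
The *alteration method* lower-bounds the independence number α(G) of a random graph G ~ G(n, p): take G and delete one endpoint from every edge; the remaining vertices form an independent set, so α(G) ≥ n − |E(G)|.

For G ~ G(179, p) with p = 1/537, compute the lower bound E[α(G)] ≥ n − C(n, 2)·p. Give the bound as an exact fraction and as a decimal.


E[|E(G)|] = C(179, 2)·p = 15931 · (1/537) = 89/3.
E[α(G)] ≥ n − E[|E(G)|] = 179 − 89/3 = 448/3.
Numerically: ≈ 149.333333.
(This is only a lower bound; the true E[α(G)] may be larger.)

E[α(G)] ≥ 448/3 ≈ 149.333333.


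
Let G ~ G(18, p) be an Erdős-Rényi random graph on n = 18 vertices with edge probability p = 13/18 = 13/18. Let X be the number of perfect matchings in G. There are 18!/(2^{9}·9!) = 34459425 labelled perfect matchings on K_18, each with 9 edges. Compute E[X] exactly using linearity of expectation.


K_18 has 18!/(2^{9}·9!) = 34459425 labelled perfect matchings.
For each such perfect matching H, let X_H = 1 if all 9 edges of H are present in G. Then P[X_H = 1] = p^{9} = (13/18)^{9} = 10604499373/198359290368.
Summing the indicators: E[X] = Σ_H E[X_H] = 34459425 · p^{9} = 34459425 · 10604499373/198359290368 = 4511419145758525/2448880128.
Numerically: E[X] ≈ 1.8422e+06.

E[X] = 34459425 · (13/18)^{9} = 4511419145758525/2448880128 ≈ 1.8422e+06.


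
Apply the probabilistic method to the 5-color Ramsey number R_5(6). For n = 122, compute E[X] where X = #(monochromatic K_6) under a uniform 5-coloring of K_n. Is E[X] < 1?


E[X] = C(122, 6) · 5^{1 − 15} = 4042116078 · 5^{−14} = 4042116078/6103515625.
As a reduced fraction: E[X] = 4042116078/6103515625 ≈ 0.6623.
Is E[X] < 1? YES.
Since E[X] < 1, there exists a 5-coloring of K_{122} with no monochromatic K_6; hence R_5(6) > 122.

E[X] = 4042116078/6103515625 ≈ 0.6623; E[X] < 1, so R_5(6) > 122.


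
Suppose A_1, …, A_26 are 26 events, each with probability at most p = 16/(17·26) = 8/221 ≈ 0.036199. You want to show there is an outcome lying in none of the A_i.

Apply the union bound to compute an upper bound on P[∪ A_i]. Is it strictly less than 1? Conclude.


Union bound: P[∪_{i=1}^{26} A_i] ≤ Σ_i P[A_i] ≤ 26·p = 26·(8/221) = 16/17.
Numerically: 16/17 ≈ 0.941176.
Is 16/17 < 1? YES.
Since P[∪ A_i] ≤ 16/17 < 1, the complement has P[∩ A_i^c] ≥ 1 − 16/17 = 1/17 > 0, so some outcome avoids every A_i.

26·p = 16/17 ≈ 0.941176; existence CERTIFIED by the union bound.


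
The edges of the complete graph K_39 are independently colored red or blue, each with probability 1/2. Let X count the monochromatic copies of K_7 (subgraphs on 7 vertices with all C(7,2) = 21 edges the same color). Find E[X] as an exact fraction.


Let X = Σ_S X_S over the C(39, 7) = 15380937 subsets S of size 7, where X_S = 1 if the K_7 on S is monochromatic.
For a fixed S, the K_7 on S has C(7, 2) = 21 edges. P[all 21 edges red] = (1/2)^21, and likewise for blue, so P[monochromatic] = 2·(1/2)^21 = 2^{1 − 21} = 1/1048576.
By linearity: E[X] = C(39, 7) · 2^{1 − 21} = 15380937 · 1/1048576 = 15380937/1048576.
Numerically: E[X] ≈ 14.668.

E[X] = C(39,7)·2^(1−C(7,2)) = 15380937/1048576 ≈ 14.668.


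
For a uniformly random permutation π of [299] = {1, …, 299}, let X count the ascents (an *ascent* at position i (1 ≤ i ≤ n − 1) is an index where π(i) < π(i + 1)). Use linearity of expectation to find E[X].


Write X = Σ X_I over i = 1, …, 298, with X_I the indicator of one ascent.
There are 298 indicators.
For each fixed i, the pair (π(i), π(i+1)) is a uniformly random ordered pair of distinct values from {1, …, 299}; by symmetry P[π(i) < π(i+1)] = 1/2.
By linearity: E[X] = 298 · (1/2) = (299 − 1) · (1/2) = 149 ≈ 149.000000.

E[X] = 149 = 149.000000.


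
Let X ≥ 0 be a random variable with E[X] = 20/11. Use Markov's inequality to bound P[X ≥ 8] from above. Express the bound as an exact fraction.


μ = E[X] = 20/11, a = 8.
Markov: P[X ≥ 8] ≤ μ/a = (20/11)/8 = 5/22.
Numerically: ≈ 0.22727.
(Since a = 8 > μ = 1.81818, the bound 5/22 is < 1 and informative.)

P[X ≥ 8] ≤ 5/22 ≈ 0.22727.


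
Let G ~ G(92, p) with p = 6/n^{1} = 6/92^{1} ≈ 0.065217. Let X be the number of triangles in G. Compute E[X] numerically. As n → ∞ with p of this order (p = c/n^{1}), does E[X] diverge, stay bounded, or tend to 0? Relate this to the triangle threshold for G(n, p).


Number of potential triangles: C(92, 3) = 125580.
Each occurs with probability p³ ≈ (0.065217)³ ≈ 2.7738966e-04.
By linearity: E[X] = C(92, 3)·p³ ≈ 125580 · 2.7738966e-04 ≈ 34.83459.
Here α = 1, so p = 6/n is exactly at the triangle threshold p ~ 1/n. Asymptotically E[X] → c³/6 = 6³/6 = 36 ≈ 36.00000, a bounded constant. In this regime the triangle count is asymptotically Poisson(c³/6).

E[X] ≈ 34.83459; in regime p = Θ(1/n^{1}) E[X] stays bounded (at the triangle threshold p ~ 1/n).


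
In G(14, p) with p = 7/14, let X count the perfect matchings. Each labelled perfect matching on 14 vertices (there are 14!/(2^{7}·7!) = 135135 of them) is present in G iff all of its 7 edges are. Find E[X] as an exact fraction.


K_14 has 14!/(2^{7}·7!) = 135135 labelled perfect matchings.
For each such perfect matching H, let X_H = 1 if all 7 edges of H are present in G. Then P[X_H = 1] = p^{7} = (1/2)^{7} = 1/128.
By linearity: E[X] = Σ_H E[X_H] = 135135 · p^{7} = 135135 · 1/128 = 135135/128.
Numerically: E[X] ≈ 1056.

E[X] = 135135 · (1/2)^{7} = 135135/128 ≈ 1056.


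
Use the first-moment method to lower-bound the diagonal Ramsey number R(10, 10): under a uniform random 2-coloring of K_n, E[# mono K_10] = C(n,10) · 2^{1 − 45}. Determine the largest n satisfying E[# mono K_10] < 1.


We need C(n, 10) · 2^{1 − 45} < 1, i.e. C(n, 10) < 2^{45 − 1} = 17592186044416.
Check values of n near the boundary:
  n = 98: C(98, 10) = 14005614014756; 14005614014756 < 17592186044416? YES
  n = 99: C(99, 10) = 15579278510796; 15579278510796 < 17592186044416? YES
  n = 100: C(100, 10) = 17310309456440; 17310309456440 < 17592186044416? YES
  n = 101: C(101, 10) = 19212541264840; 19212541264840 < 17592186044416? NO
  n = 102: C(102, 10) = 21300860967540; 21300860967540 < 17592186044416? NO
The largest n with C(n, 10) < 17592186044416 is n = 100 (where E[X] = 2163788682055/2199023255552 ≈ 0.984). Hence R(10, 10) > 100, i.e. R(10, 10) ≥ 101.

Largest n = 100; hence R(10, 10) > 100.


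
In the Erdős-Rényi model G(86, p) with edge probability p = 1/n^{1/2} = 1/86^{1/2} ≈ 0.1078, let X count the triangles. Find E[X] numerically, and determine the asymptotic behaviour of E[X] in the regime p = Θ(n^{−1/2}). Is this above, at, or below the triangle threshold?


Number of potential triangles: C(86, 3) = 102340.
Each occurs with probability p³ ≈ (0.1078)³ ≈ 1.253869e-03.
By linearity: E[X] = C(86, 3)·p³ ≈ 102340 · 1.253869e-03 ≈ 128.3210.
Since α = 1/2 < 1, p = c/n^{1/2} ≫ 1/n is above the triangle threshold p ~ 1/n. Asymptotically E[X] ~ (c³/6)·n^{3(1−α)} = (1³/6)·n^{1.5} → ∞; triangles are abundant w.h.p.

E[X] ≈ 128.3210; in regime p = Θ(1/n^{1/2}) E[X] diverges (above the triangle threshold p ~ 1/n).


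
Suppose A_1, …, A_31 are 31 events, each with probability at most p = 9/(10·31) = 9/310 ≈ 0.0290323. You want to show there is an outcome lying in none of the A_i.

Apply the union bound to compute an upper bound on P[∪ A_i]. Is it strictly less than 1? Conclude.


Union bound: P[∪_{i=1}^{31} A_i] ≤ Σ_i P[A_i] ≤ 31·p = 31·(9/310) = 9/10.
Numerically: 9/10 ≈ 0.9000000.
Is 9/10 < 1? YES.
Since P[∪ A_i] ≤ 9/10 < 1, the complement has P[∩ A_i^c] ≥ 1 − 9/10 = 1/10 > 0, so some outcome avoids every A_i.

31·p = 9/10 ≈ 0.9000000; existence CERTIFIED by the union bound.


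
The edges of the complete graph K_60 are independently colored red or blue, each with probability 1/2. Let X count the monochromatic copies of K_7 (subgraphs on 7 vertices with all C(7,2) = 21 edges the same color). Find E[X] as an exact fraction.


Let X = Σ_S X_S over the C(60, 7) = 386206920 subsets S of size 7, where X_S = 1 if the K_7 on S is monochromatic.
For a fixed S, the K_7 on S has C(7, 2) = 21 edges. P[all 21 edges red] = (1/2)^21, and likewise for blue, so P[monochromatic] = 2·(1/2)^21 = 2^{1 − 21} = 1/1048576.
By linearity of expectation: E[X] = C(60, 7) · 2^{1 − 21} = 386206920 · 1/1048576 = 48275865/131072.
Numerically: E[X] ≈ 368.3156.

E[X] = C(60,7)·2^(1−C(7,2)) = 48275865/131072 ≈ 368.3156.


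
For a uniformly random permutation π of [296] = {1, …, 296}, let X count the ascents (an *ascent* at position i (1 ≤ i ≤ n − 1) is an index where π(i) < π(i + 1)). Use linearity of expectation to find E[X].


Write X = Σ X_I over i = 1, …, 295, with X_I the indicator of one ascent.
There are 295 indicators.
For each fixed i, the pair (π(i), π(i+1)) is a uniformly random ordered pair of distinct values from {1, …, 296}; by symmetry P[π(i) < π(i+1)] = 1/2.
By linearity: E[X] = 295 · (1/2) = (296 − 1) · (1/2) = 295/2 ≈ 147.50000.

E[X] = 295/2 = 147.50000.


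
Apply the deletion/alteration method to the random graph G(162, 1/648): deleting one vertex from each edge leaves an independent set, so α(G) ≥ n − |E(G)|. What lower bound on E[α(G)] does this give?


E[|E(G)|] = C(162, 2)·p = 13041 · (1/648) = 161/8.
E[α(G)] ≥ n − E[|E(G)|] = 162 − 161/8 = 1135/8.
Numerically: ≈ 141.875000.
(This is only a lower bound; the true E[α(G)] may be larger.)

E[α(G)] ≥ 1135/8 ≈ 141.875000.


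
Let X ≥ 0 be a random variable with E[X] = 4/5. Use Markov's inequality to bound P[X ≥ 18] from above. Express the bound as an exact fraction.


μ = E[X] = 4/5, a = 18.
Markov: P[X ≥ 18] ≤ μ/a = (4/5)/18 = 2/45.
Numerically: ≈ 0.044.
(Since a = 18 > μ = 0.800, the bound 2/45 is < 1 and informative.)

P[X ≥ 18] ≤ 2/45 ≈ 0.044.


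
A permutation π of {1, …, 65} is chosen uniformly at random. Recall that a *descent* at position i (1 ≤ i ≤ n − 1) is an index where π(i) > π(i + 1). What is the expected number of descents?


Write X = Σ X_I over i = 1, …, 64, with X_I the indicator of one descent.
There are 64 indicators.
For each fixed i, the pair (π(i), π(i+1)) is a uniformly random ordered pair of distinct values from {1, …, 65}; by symmetry P[π(i) > π(i+1)] = 1/2.
By linearity: E[X] = 64 · (1/2) = (65 − 1) · (1/2) = 32 ≈ 32.000.

E[X] = 32 = 32.000.


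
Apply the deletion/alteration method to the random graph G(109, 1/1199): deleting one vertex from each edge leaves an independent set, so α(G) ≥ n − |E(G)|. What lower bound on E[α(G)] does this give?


E[|E(G)|] = C(109, 2)·p = 5886 · (1/1199) = 54/11.
E[α(G)] ≥ n − E[|E(G)|] = 109 − 54/11 = 1145/11.
Numerically: ≈ 104.090909.
(This is only a lower bound; the true E[α(G)] may be larger.)

E[α(G)] ≥ 1145/11 ≈ 104.090909.


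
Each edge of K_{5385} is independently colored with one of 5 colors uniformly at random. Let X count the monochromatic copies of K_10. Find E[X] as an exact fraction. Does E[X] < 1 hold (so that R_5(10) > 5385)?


E[X] = C(5385, 10) · 5^{1 − 45} = 5603542957245638044321604098176 · 5^{−44} = 5603542957245638044321604098176/5684341886080801486968994140625.
As a reduced fraction: E[X] = 5603542957245638044321604098176/5684341886080801486968994140625 ≈ 0.986.
Is E[X] < 1? YES.
Since E[X] < 1, there exists a 5-coloring of K_{5385} with no monochromatic K_10; hence R_5(10) > 5385.

E[X] = 5603542957245638044321604098176/5684341886080801486968994140625 ≈ 0.986; E[X] < 1, so R_5(10) > 5385.


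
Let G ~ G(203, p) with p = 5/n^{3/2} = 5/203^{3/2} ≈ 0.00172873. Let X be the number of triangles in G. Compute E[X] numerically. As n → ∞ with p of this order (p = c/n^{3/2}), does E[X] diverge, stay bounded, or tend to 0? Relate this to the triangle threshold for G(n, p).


Number of potential triangles: C(203, 3) = 1373701.
Each occurs with probability p³ ≈ (0.00172873)³ ≈ 5.16627884e-09.
By linearity: E[X] = C(203, 3)·p³ ≈ 1373701 · 5.16627884e-09 ≈ 0.007097.
Since α = 3/2 > 1, p = c/n^{3/2} = o(1/n) is below the triangle threshold p ~ 1/n. Asymptotically E[X] ~ (c³/6)·n^{3(1−α)} = (5³/6)·n^{-1.5} → 0, so by Markov's inequality G has no triangles w.h.p.

E[X] ≈ 0.007097; in regime p = Θ(1/n^{3/2}) E[X] tends to 0 (below the triangle threshold p ~ 1/n).
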